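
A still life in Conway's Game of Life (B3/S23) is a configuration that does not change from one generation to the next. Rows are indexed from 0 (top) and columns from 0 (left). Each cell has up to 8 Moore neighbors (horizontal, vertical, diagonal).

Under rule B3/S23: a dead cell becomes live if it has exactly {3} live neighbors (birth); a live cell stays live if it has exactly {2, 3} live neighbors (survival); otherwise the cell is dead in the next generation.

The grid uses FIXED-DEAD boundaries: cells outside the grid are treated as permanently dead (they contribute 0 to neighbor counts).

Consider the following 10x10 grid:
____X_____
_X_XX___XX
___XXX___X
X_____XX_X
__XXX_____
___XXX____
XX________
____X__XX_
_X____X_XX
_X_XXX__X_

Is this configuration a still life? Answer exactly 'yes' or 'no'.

Compute generation 1 and compare to generation 0 (given above):
Generation 1:
___XX_____
__X_____XX
__XX_XXX_X
__X___X_X_
__X___X___
_X___X____
___X_X____
XX_____XXX
__XX__X__X
__X_XX_XXX
Cell (0,3) differs: gen0=0 vs gen1=1 -> NOT a still life.

Answer: no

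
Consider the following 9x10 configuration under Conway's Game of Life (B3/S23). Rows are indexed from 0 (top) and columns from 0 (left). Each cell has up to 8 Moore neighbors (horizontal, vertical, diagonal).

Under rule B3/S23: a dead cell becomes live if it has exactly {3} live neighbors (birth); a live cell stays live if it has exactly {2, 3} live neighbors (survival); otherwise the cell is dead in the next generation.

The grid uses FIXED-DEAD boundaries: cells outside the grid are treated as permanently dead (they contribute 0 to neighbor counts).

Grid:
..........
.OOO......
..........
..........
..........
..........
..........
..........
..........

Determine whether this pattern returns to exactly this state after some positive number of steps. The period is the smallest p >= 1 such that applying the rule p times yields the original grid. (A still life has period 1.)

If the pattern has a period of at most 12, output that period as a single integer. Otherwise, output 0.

Answer: 2

Derivation:
Simulating and comparing each generation to the original:
Gen 0 (original, given above): 3 live cells
Gen 1: 3 live cells, differs from original
Gen 2: 3 live cells, MATCHES original -> period = 2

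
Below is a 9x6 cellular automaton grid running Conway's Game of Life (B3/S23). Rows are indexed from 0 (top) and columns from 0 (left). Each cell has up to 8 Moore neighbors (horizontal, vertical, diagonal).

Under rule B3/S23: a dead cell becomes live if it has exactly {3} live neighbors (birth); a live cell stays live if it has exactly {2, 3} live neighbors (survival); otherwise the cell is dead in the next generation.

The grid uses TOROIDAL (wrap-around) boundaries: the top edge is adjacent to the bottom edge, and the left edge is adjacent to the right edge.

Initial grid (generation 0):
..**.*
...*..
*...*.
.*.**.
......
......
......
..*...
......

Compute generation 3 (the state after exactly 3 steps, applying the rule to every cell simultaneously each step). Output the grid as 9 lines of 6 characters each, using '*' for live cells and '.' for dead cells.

Simulating step by step:
Generation 0 (given above): 10 live cells
Generation 1: 14 live cells
..***.
..**.*
..*.**
...***
......
......
......
......
..**..
Generation 2: 10 live cells
.*....
.*...*
*.*...
...*.*
....*.
......
......
......
..*.*.
Generation 3: 14 live cells
(generation 3 grid is the final answer)

Answer: ***...
.**...
***.**
...***
....*.
......
......
......
......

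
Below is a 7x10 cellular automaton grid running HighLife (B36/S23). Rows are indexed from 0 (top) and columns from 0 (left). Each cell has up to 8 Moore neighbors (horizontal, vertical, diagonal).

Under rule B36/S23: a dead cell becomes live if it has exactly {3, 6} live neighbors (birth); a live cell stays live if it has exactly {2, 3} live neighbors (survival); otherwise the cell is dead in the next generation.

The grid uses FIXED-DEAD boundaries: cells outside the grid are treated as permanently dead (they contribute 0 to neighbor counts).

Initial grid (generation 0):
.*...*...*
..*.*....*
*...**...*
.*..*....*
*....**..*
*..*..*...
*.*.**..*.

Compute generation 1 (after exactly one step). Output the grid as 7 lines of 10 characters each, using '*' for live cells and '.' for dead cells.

Simulating step by step:
Generation 0 (given above): 25 live cells
Generation 1: 29 live cells
(generation 1 grid is the final answer)

Answer: ..........
.*.**...**
.*..**..**
**..*.*.**
**..***...
*..*..**..
.*.***....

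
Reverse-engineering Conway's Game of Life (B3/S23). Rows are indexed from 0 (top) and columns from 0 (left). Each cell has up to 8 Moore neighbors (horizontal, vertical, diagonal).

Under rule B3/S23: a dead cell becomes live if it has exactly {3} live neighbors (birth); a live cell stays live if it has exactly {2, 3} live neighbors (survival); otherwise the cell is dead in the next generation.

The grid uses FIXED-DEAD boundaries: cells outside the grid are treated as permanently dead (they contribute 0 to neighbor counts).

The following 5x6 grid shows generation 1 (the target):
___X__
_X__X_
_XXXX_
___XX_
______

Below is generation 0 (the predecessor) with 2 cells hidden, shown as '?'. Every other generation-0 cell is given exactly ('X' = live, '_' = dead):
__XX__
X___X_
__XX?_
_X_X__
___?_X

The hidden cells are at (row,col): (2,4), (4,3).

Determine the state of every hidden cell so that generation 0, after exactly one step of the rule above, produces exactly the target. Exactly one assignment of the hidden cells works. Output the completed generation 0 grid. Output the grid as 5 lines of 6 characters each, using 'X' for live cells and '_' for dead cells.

Hidden generation-0 cells (in order): (2,4), (4,3).
A hidden cell only influences target cells in its own 3x3 neighborhood. Try each of the 2^2 = 4 assignments, step the completed generation 0 forward once under B3/S23, and compare with the target:
  (2,4)=_ (4,3)=_ -> step reproduces the target at every cell -> ACCEPT
  (2,4)=_ (4,3)=X -> step gives (3,4)='_' but target has 'X' -> reject
  (2,4)=X (4,3)=_ -> step gives (2,3)='_' but target has 'X' -> reject
  (2,4)=X (4,3)=X -> step gives (2,3)='_' but target has 'X' -> reject
Unique solution: (2,4)=dead, (4,3)=dead.
Check: live-neighbor counts of every cell in the completed generation 0:
121221
034521
233331
114231
112120
Applying B3/S23 to generation 0 with these counts gives:
___X__
_X__X_
_XXXX_
___XX_
______
which matches the target exactly.

Answer: __XX__
X___X_
__XX__
_X_X__
_____X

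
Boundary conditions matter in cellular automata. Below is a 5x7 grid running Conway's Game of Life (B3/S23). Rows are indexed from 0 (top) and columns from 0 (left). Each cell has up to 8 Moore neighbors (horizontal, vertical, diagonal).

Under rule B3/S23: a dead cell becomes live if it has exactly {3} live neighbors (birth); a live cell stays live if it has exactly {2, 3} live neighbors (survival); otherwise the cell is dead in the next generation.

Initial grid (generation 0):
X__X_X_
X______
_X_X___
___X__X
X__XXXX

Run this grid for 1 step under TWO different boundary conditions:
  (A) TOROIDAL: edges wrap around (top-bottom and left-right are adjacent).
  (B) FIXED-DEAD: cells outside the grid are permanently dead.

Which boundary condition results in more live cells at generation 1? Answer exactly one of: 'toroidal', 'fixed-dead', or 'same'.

Answer: toroidal

Derivation:
Under TOROIDAL boundary, generation 1:
XX_X_X_
XXX_X_X
X_X____
___X__X
X_XX___
Population = 16

Under FIXED-DEAD boundary, generation 1:
_______
XXX_X__
__X____
___X__X
___XXXX
Population = 11

Comparison: toroidal=16, fixed-dead=11 -> toroidal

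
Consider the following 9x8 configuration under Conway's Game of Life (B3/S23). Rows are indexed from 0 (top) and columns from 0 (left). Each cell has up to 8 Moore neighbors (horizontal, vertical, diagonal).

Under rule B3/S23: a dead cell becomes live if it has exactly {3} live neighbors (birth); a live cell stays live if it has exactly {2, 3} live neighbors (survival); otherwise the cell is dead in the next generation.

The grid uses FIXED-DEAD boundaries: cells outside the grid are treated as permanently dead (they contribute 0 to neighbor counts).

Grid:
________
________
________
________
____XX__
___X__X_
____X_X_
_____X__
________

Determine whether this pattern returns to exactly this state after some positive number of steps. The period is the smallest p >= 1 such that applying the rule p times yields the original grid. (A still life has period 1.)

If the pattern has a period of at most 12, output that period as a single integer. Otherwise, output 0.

Simulating and comparing each generation to the original:
Gen 0 (original, given above): 7 live cells
Gen 1: 7 live cells, MATCHES original -> period = 1

Answer: 1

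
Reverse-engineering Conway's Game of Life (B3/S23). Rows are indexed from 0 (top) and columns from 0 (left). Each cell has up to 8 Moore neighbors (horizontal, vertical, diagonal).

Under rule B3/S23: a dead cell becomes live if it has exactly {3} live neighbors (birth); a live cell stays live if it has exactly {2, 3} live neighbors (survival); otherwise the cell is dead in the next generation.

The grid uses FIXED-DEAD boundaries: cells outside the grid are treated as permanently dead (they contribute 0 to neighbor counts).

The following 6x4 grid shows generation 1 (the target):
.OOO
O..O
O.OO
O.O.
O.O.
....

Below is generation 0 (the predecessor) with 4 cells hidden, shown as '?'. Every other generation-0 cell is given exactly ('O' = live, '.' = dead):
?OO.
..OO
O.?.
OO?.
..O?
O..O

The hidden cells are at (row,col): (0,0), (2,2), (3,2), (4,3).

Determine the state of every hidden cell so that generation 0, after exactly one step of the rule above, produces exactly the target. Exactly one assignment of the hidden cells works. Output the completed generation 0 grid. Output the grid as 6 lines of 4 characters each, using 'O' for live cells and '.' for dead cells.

Answer: OOO.
..OO
O.O.
OO..
..O.
O..O

Derivation:
Hidden generation-0 cells (in order): (0,0), (2,2), (3,2), (4,3).
A hidden cell only influences target cells in its own 3x3 neighborhood. Try each of the 2^4 = 16 assignments, step the completed generation 0 forward once under B3/S23, and compare with the target:
  (0,0)=. (2,2)=. (3,2)=. (4,3)=. -> step gives (1,0)='.' but target has 'O' -> reject
  (0,0)=. (2,2)=. (3,2)=. (4,3)=O -> step gives (1,0)='.' but target has 'O' -> reject
  (0,0)=. (2,2)=. (3,2)=O (4,3)=. -> step gives (1,0)='.' but target has 'O' -> reject
  (0,0)=. (2,2)=. (3,2)=O (4,3)=O -> step gives (1,0)='.' but target has 'O' -> reject
  (0,0)=. (2,2)=O (3,2)=. (4,3)=. -> step gives (1,0)='.' but target has 'O' -> reject
  (0,0)=. (2,2)=O (3,2)=. (4,3)=O -> step gives (1,0)='.' but target has 'O' -> reject
  (0,0)=. (2,2)=O (3,2)=O (4,3)=. -> step gives (1,0)='.' but target has 'O' -> reject
  (0,0)=. (2,2)=O (3,2)=O (4,3)=O -> step gives (1,0)='.' but target has 'O' -> reject
  (0,0)=O (2,2)=. (3,2)=. (4,3)=. -> step gives (1,2)='O' but target has '.' -> reject
  (0,0)=O (2,2)=. (3,2)=. (4,3)=O -> step gives (1,2)='O' but target has '.' -> reject
  (0,0)=O (2,2)=. (3,2)=O (4,3)=. -> step gives (1,2)='O' but target has '.' -> reject
  (0,0)=O (2,2)=. (3,2)=O (4,3)=O -> step gives (1,2)='O' but target has '.' -> reject
  (0,0)=O (2,2)=O (3,2)=. (4,3)=. -> step reproduces the target at every cell -> ACCEPT
  (0,0)=O (2,2)=O (3,2)=. (4,3)=O -> step gives (3,2)='.' but target has 'O' -> reject
  (0,0)=O (2,2)=O (3,2)=O (4,3)=. -> step gives (2,2)='.' but target has 'O' -> reject
  (0,0)=O (2,2)=O (3,2)=O (4,3)=O -> step gives (2,2)='.' but target has 'O' -> reject
Unique solution: (0,0)=live, (2,2)=live, (3,2)=dead, (4,3)=dead.
Check: live-neighbor counts of every cell in the completed generation 0:
1333
3643
2533
2432
3422
0221
Applying B3/S23 to generation 0 with these counts gives:
.OOO
O..O
O.OO
O.O.
O.O.
....
which matches the target exactly.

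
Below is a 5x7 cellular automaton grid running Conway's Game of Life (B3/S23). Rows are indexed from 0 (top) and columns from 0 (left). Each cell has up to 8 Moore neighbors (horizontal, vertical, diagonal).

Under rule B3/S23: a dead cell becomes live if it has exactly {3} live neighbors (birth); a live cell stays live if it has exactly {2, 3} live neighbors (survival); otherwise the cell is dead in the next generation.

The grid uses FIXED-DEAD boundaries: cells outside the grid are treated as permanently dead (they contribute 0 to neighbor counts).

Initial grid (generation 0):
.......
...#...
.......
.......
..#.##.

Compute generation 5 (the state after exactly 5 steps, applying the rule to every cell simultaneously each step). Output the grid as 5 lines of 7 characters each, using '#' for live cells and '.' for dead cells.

Simulating step by step:
Generation 0 (given above): 4 live cells
Generation 1: 0 live cells
.......
.......
.......
.......
.......
Generation 2: 0 live cells
.......
.......
.......
.......
.......
Generation 3: 0 live cells
.......
.......
.......
.......
.......
Generation 4: 0 live cells
.......
.......
.......
.......
.......
Generation 5: 0 live cells
(generation 5 grid is the final answer)

Answer: .......
.......
.......
.......
.......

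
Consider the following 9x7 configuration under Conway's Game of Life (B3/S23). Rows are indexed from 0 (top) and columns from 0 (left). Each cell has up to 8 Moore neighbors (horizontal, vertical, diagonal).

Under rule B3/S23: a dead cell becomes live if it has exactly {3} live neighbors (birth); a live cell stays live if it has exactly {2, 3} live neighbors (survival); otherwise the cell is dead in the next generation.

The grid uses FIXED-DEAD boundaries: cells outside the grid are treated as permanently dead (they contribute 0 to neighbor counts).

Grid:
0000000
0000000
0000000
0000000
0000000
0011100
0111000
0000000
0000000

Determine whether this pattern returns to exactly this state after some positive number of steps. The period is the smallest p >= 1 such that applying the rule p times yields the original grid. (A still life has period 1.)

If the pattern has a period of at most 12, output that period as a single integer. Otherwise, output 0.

Simulating and comparing each generation to the original:
Gen 0 (original, given above): 6 live cells
Gen 1: 6 live cells, differs from original
Gen 2: 6 live cells, MATCHES original -> period = 2

Answer: 2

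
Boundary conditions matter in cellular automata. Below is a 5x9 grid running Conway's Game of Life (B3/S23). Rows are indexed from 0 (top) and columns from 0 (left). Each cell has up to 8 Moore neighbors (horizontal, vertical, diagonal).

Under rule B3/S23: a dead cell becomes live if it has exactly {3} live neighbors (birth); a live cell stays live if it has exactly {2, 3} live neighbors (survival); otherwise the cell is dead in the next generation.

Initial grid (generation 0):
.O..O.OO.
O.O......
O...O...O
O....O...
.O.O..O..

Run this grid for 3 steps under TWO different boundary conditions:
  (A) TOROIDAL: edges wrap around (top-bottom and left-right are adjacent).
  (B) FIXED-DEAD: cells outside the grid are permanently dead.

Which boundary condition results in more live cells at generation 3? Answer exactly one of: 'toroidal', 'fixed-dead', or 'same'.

Under TOROIDAL boundary, generation 3:
.........
....OO.O.
..O....O.
...OO..O.
..O..O...
Population = 10

Under FIXED-DEAD boundary, generation 3:
.........
OO.......
.........
OO.......
.........
Population = 4

Comparison: toroidal=10, fixed-dead=4 -> toroidal

Answer: toroidal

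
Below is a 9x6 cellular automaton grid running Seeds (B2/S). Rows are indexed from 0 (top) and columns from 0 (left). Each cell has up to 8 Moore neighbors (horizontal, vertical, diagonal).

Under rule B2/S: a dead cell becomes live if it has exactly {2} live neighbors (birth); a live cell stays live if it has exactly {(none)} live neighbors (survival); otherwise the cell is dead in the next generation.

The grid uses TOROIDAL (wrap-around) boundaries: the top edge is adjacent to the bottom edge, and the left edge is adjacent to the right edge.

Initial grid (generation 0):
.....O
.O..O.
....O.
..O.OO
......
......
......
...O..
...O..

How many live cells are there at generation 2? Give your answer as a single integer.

Simulating step by step:
Generation 0 (given above): 9 live cells
Generation 1: 14 live cells
O.OO..
O..O..
OOO...
......
...OOO
......
......
..O.O.
..O...
Generation 2: 11 live cells
....OO
....O.
...O.O
......
......
...O.O
...O..
.O....
....OO
Population at generation 2: 11

Answer: 11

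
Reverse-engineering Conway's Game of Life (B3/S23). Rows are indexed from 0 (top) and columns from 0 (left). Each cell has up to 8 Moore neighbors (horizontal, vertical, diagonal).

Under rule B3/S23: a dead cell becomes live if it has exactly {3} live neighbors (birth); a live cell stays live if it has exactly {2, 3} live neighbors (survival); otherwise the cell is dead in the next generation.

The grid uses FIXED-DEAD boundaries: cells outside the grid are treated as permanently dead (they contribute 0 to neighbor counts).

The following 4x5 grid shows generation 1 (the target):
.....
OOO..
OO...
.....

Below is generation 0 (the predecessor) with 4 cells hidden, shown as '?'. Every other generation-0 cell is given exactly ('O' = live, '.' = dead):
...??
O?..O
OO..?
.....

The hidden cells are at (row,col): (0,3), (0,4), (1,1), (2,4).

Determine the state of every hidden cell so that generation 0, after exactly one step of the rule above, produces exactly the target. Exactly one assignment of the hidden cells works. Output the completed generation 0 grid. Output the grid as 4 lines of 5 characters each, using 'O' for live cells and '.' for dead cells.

Hidden generation-0 cells (in order): (0,3), (0,4), (1,1), (2,4).
A hidden cell only influences target cells in its own 3x3 neighborhood. Try each of the 2^4 = 16 assignments, step the completed generation 0 forward once under B3/S23, and compare with the target:
  (0,3)=. (0,4)=. (1,1)=. (2,4)=. -> step gives (1,2)='.' but target has 'O' -> reject
  (0,3)=. (0,4)=. (1,1)=. (2,4)=O -> step gives (1,2)='.' but target has 'O' -> reject
  (0,3)=. (0,4)=. (1,1)=O (2,4)=. -> step gives (1,2)='.' but target has 'O' -> reject
  (0,3)=. (0,4)=. (1,1)=O (2,4)=O -> step gives (1,2)='.' but target has 'O' -> reject
  (0,3)=. (0,4)=O (1,1)=. (2,4)=. -> step gives (1,2)='.' but target has 'O' -> reject
  (0,3)=. (0,4)=O (1,1)=. (2,4)=O -> step gives (1,2)='.' but target has 'O' -> reject
  (0,3)=. (0,4)=O (1,1)=O (2,4)=. -> step gives (1,2)='.' but target has 'O' -> reject
  (0,3)=. (0,4)=O (1,1)=O (2,4)=O -> step gives (1,2)='.' but target has 'O' -> reject
  (0,3)=O (0,4)=. (1,1)=. (2,4)=. -> step gives (1,2)='.' but target has 'O' -> reject
  (0,3)=O (0,4)=. (1,1)=. (2,4)=O -> step gives (1,2)='.' but target has 'O' -> reject
  (0,3)=O (0,4)=. (1,1)=O (2,4)=. -> step reproduces the target at every cell -> ACCEPT
  (0,3)=O (0,4)=. (1,1)=O (2,4)=O -> step gives (1,3)='O' but target has '.' -> reject
  (0,3)=O (0,4)=O (1,1)=. (2,4)=. -> step gives (0,3)='O' but target has '.' -> reject
  (0,3)=O (0,4)=O (1,1)=. (2,4)=O -> step gives (0,3)='O' but target has '.' -> reject
  (0,3)=O (0,4)=O (1,1)=O (2,4)=. -> step gives (0,3)='O' but target has '.' -> reject
  (0,3)=O (0,4)=O (1,1)=O (2,4)=O -> step gives (0,3)='O' but target has '.' -> reject
Unique solution: (0,3)=live, (0,4)=dead, (1,1)=live, (2,4)=dead.
Check: live-neighbor counts of every cell in the completed generation 0:
22212
33321
33211
22100
Applying B3/S23 to generation 0 with these counts gives:
.....
OOO..
OO...
.....
which matches the target exactly.

Answer: ...O.
OO..O
OO...
.....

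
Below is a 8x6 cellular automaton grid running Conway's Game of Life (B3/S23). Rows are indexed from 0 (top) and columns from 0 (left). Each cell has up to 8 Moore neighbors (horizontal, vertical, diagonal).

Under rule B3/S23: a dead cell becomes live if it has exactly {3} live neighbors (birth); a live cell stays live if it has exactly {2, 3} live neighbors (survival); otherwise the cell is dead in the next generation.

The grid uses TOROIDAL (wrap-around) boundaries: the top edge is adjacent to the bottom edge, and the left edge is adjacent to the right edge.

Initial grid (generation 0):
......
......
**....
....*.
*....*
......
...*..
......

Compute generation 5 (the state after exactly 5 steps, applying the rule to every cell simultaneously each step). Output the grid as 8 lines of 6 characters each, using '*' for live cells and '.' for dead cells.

Simulating step by step:
Generation 0 (given above): 6 live cells
Generation 1: 2 live cells
......
......
......
.*....
.....*
......
......
......
Generation 2: 0 live cells
......
......
......
......
......
......
......
......
Generation 3: 0 live cells
......
......
......
......
......
......
......
......
Generation 4: 0 live cells
......
......
......
......
......
......
......
......
Generation 5: 0 live cells
(generation 5 grid is the final answer)

Answer: ......
......
......
......
......
......
......
......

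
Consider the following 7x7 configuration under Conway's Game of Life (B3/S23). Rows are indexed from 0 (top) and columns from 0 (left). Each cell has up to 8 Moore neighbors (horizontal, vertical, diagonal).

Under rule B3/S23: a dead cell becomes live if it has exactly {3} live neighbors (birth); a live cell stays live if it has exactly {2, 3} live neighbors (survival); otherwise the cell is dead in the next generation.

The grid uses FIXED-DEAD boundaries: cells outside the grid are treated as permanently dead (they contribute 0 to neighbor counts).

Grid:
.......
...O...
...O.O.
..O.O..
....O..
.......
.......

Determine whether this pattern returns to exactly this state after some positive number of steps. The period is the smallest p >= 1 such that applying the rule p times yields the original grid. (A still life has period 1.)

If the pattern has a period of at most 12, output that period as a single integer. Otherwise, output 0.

Simulating and comparing each generation to the original:
Gen 0 (original, given above): 6 live cells
Gen 1: 6 live cells, differs from original
Gen 2: 6 live cells, MATCHES original -> period = 2

Answer: 2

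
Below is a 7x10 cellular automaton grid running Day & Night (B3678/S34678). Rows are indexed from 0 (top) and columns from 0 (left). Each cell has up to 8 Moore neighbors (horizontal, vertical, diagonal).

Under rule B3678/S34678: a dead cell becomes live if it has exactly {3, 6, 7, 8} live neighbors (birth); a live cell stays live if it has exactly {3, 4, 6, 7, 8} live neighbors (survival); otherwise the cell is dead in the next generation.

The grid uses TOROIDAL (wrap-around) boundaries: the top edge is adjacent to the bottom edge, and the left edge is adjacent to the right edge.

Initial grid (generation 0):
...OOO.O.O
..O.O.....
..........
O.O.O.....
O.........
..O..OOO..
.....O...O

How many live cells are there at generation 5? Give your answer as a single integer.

Answer: 7

Derivation:
Simulating step by step:
Generation 0 (given above): 17 live cells
Generation 1: 17 live cells
...OOOO.O.
....OO....
.O........
.O........
...O.OO...
......O...
...O.OOO..
Generation 2: 9 live cells
...OOO....
...OOOO...
..........
..O.......
..........
..........
.......O..
Generation 3: 8 live cells
...O.O....
...O.O....
...OOO....
..........
..........
..........
....O.....
Generation 4: 7 live cells
..........
..OOOOO...
....O.....
....O.....
..........
..........
..........
Generation 5: 7 live cells
...OOO....
...OOO....
....O.....
..........
..........
..........
..........
Population at generation 5: 7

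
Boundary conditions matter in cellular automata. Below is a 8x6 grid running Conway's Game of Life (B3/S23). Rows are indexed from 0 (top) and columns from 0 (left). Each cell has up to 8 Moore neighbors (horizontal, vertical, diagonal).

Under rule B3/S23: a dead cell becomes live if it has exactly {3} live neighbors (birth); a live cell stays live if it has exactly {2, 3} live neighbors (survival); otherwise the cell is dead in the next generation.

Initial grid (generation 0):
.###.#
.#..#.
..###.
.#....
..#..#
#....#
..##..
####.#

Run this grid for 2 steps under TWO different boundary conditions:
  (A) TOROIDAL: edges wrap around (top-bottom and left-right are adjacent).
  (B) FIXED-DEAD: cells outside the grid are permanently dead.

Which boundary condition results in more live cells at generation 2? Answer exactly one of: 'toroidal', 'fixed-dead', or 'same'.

Answer: fixed-dead

Derivation:
Under TOROIDAL boundary, generation 2:
....##
.#.#.#
...##.
.#..##
......
.#.#.#
.#.#..
....#.
Population = 16

Under FIXED-DEAD boundary, generation 2:
.####.
#....#
##.###
##..#.
##..#.
##.##.
#.....
..###.
Population = 25

Comparison: toroidal=16, fixed-dead=25 -> fixed-dead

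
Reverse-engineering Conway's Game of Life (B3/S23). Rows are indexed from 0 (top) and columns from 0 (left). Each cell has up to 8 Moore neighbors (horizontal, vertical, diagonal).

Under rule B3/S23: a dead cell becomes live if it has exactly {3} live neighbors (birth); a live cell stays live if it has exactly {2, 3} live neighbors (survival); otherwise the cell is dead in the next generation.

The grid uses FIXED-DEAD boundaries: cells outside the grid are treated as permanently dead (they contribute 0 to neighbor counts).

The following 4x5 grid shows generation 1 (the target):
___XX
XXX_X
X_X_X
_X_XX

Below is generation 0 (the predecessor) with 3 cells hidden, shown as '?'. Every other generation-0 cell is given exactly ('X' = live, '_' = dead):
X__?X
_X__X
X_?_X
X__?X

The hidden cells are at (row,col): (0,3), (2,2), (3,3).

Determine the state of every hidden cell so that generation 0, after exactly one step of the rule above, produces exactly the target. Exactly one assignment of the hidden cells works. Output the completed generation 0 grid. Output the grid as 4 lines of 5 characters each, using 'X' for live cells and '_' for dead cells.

Answer: X__XX
_X__X
X_X_X
X__XX

Derivation:
Hidden generation-0 cells (in order): (0,3), (2,2), (3,3).
A hidden cell only influences target cells in its own 3x3 neighborhood. Try each of the 2^3 = 8 assignments, step the completed generation 0 forward once under B3/S23, and compare with the target:
  (0,3)=_ (2,2)=_ (3,3)=_ -> step gives (0,3)='_' but target has 'X' -> reject
  (0,3)=_ (2,2)=_ (3,3)=X -> step gives (0,3)='_' but target has 'X' -> reject
  (0,3)=_ (2,2)=X (3,3)=_ -> step gives (0,3)='_' but target has 'X' -> reject
  (0,3)=_ (2,2)=X (3,3)=X -> step gives (0,3)='_' but target has 'X' -> reject
  (0,3)=X (2,2)=_ (3,3)=_ -> step gives (1,2)='_' but target has 'X' -> reject
  (0,3)=X (2,2)=_ (3,3)=X -> step gives (1,2)='_' but target has 'X' -> reject
  (0,3)=X (2,2)=X (3,3)=_ -> step gives (2,2)='_' but target has 'X' -> reject
  (0,3)=X (2,2)=X (3,3)=X -> step reproduces the target at every cell -> ACCEPT
Unique solution: (0,3)=live, (2,2)=live, (3,3)=live.
Check: live-neighbor counts of every cell in the completed generation 0:
12222
33353
24253
13232
Applying B3/S23 to generation 0 with these counts gives:
___XX
XXX_X
X_X_X
_X_XX
which matches the target exactly.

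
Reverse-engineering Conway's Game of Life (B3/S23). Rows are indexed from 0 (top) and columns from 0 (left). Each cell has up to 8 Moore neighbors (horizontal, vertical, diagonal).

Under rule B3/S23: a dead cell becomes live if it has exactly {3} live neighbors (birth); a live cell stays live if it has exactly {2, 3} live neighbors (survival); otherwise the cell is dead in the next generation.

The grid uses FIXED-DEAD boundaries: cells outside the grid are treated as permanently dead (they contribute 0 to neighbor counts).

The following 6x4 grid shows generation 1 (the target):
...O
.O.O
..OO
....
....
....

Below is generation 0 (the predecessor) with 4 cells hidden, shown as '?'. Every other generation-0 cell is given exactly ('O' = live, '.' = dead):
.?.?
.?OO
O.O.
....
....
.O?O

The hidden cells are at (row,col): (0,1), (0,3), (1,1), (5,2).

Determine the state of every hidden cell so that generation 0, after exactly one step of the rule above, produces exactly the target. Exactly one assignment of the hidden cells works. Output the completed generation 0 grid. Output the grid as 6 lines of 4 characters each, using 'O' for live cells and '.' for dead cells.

Answer: ...O
.OOO
O.O.
....
....
.O.O

Derivation:
Hidden generation-0 cells (in order): (0,1), (0,3), (1,1), (5,2).
A hidden cell only influences target cells in its own 3x3 neighborhood. Try each of the 2^4 = 16 assignments, step the completed generation 0 forward once under B3/S23, and compare with the target:
  (0,1)=. (0,3)=. (1,1)=. (5,2)=. -> step gives (0,3)='.' but target has 'O' -> reject
  (0,1)=. (0,3)=. (1,1)=. (5,2)=O -> step gives (0,3)='.' but target has 'O' -> reject
  (0,1)=. (0,3)=. (1,1)=O (5,2)=. -> step gives (0,2)='O' but target has '.' -> reject
  (0,1)=. (0,3)=. (1,1)=O (5,2)=O -> step gives (0,2)='O' but target has '.' -> reject
  (0,1)=. (0,3)=O (1,1)=. (5,2)=. -> step gives (0,2)='O' but target has '.' -> reject
  (0,1)=. (0,3)=O (1,1)=. (5,2)=O -> step gives (0,2)='O' but target has '.' -> reject
  (0,1)=. (0,3)=O (1,1)=O (5,2)=. -> step reproduces the target at every cell -> ACCEPT
  (0,1)=. (0,3)=O (1,1)=O (5,2)=O -> step gives (4,2)='O' but target has '.' -> reject
  (0,1)=O (0,3)=. (1,1)=. (5,2)=. -> step gives (0,2)='O' but target has '.' -> reject
  (0,1)=O (0,3)=. (1,1)=. (5,2)=O -> step gives (0,2)='O' but target has '.' -> reject
  (0,1)=O (0,3)=. (1,1)=O (5,2)=. -> step gives (0,1)='O' but target has '.' -> reject
  (0,1)=O (0,3)=. (1,1)=O (5,2)=O -> step gives (0,1)='O' but target has '.' -> reject
  (0,1)=O (0,3)=O (1,1)=. (5,2)=. -> step gives (1,1)='.' but target has 'O' -> reject
  (0,1)=O (0,3)=O (1,1)=. (5,2)=O -> step gives (1,1)='.' but target has 'O' -> reject
  (0,1)=O (0,3)=O (1,1)=O (5,2)=. -> step gives (0,1)='O' but target has '.' -> reject
  (0,1)=O (0,3)=O (1,1)=O (5,2)=O -> step gives (0,1)='O' but target has '.' -> reject
Unique solution: (0,1)=dead, (0,3)=live, (1,1)=live, (5,2)=dead.
Check: live-neighbor counts of every cell in the completed generation 0:
1242
2343
1433
1211
1121
1020
Applying B3/S23 to generation 0 with these counts gives:
...O
.O.O
..OO
....
....
....
which matches the target exactly.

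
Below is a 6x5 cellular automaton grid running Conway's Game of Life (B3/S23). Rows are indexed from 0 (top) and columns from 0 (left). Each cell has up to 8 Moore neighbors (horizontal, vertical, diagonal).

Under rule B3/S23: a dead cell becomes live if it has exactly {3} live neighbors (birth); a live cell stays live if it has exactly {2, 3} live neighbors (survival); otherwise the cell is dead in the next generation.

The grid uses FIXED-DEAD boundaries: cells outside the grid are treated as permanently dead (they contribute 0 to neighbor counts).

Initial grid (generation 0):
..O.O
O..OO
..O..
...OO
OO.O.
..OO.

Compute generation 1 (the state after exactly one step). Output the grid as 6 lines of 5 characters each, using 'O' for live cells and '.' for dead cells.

Simulating step by step:
Generation 0 (given above): 13 live cells
Generation 1: 12 live cells
(generation 1 grid is the final answer)

Answer: ....O
.OO.O
..O..
.O.OO
.O...
.OOO.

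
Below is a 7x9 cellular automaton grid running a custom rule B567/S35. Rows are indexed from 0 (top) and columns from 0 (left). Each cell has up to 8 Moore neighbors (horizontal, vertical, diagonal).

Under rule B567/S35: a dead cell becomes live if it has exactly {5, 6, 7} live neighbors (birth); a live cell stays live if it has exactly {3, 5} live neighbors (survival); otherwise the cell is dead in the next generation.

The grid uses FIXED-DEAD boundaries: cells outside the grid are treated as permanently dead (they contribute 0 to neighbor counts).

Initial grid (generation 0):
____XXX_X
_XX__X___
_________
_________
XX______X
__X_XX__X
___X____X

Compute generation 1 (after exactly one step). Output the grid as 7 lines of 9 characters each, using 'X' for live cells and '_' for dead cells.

Simulating step by step:
Generation 0 (given above): 16 live cells
Generation 1: 2 live cells
(generation 1 grid is the final answer)

Answer: _____X___
_____X___
_________
_________
_________
_________
_________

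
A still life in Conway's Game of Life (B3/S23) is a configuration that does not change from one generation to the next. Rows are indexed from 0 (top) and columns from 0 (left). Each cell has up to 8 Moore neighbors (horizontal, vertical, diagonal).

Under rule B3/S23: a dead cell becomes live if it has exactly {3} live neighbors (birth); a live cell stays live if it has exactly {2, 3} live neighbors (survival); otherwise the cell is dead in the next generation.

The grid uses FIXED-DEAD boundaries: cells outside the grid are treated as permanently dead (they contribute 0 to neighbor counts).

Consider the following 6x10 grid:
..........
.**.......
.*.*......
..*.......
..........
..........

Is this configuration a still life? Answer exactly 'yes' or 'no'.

Compute generation 1 and compare to generation 0 (given above):
Generation 1:
..........
.**.......
.*.*......
..*.......
..........
..........
The grids are IDENTICAL -> still life.

Answer: yes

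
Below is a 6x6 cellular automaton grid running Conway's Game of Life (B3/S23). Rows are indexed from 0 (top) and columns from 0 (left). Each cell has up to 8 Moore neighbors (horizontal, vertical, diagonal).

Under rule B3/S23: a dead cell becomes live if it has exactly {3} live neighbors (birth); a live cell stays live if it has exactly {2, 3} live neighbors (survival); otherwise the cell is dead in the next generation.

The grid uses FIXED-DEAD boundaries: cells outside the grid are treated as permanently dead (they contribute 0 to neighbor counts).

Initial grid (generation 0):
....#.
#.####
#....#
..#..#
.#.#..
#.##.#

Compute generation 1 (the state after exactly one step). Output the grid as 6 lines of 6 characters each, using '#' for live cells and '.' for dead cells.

Answer: ....##
.#.#.#
..#..#
.##.#.
.#.#..
.####.

Derivation:
Simulating step by step:
Generation 0 (given above): 16 live cells
Generation 1: 16 live cells
(generation 1 grid is the final answer)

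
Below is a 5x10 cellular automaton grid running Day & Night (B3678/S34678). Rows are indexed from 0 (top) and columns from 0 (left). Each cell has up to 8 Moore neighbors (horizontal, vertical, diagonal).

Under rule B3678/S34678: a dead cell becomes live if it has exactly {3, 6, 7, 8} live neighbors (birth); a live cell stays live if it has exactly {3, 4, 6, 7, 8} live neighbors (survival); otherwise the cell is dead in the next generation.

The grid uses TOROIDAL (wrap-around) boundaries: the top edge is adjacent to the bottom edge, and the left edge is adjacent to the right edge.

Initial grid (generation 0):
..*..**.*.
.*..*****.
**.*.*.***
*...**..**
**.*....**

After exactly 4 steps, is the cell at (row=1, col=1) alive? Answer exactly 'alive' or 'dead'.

Simulating step by step:
Generation 0 (given above): 27 live cells
Generation 1: 29 live cells
..**.****.
.*.**.**..
.**.*.*.**
*..**.*.**
***...*.**
Generation 2: 31 live cells
...*.*.**.
***.**.*.*
.*********
**.*...*.*
***...**.*
Generation 3: 33 live cells
**.*.***..
**.**.*.**
***..*.**.
****..*.*.
.****.****
Generation 4: 31 live cells
*.*.*..***
*****..**.
***..*..**
.**...**.*
***.*..***

Cell (1,1) at generation 4: 1 -> alive

Answer: alive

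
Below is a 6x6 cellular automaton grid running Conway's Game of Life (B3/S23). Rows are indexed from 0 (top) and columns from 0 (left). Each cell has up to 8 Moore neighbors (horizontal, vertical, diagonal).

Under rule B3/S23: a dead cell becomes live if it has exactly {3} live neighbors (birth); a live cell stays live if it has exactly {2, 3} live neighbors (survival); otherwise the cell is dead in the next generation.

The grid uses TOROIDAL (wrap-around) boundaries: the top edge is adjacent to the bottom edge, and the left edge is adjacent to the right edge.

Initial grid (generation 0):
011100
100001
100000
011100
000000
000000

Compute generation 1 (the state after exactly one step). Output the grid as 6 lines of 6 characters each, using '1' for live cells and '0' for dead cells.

Simulating step by step:
Generation 0 (given above): 9 live cells
Generation 1: 13 live cells
(generation 1 grid is the final answer)

Answer: 111000
101001
101001
011000
001000
001000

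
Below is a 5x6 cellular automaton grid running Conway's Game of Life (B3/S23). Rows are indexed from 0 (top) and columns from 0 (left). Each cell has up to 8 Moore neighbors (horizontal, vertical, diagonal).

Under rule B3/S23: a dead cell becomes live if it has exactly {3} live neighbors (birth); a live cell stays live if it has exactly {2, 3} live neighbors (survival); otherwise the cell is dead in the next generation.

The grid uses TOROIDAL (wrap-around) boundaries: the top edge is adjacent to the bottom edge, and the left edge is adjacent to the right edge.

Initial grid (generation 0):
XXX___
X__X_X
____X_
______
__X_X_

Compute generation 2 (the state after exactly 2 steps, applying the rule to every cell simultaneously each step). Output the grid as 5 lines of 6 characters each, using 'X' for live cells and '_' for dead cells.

Answer: X_____
X_X___
X_X___
__XX__
_XX_X_

Derivation:
Simulating step by step:
Generation 0 (given above): 9 live cells
Generation 1: 13 live cells
X_X_X_
X_XXXX
____XX
___X__
__XX__
Generation 2: 10 live cells
(generation 2 grid is the final answer)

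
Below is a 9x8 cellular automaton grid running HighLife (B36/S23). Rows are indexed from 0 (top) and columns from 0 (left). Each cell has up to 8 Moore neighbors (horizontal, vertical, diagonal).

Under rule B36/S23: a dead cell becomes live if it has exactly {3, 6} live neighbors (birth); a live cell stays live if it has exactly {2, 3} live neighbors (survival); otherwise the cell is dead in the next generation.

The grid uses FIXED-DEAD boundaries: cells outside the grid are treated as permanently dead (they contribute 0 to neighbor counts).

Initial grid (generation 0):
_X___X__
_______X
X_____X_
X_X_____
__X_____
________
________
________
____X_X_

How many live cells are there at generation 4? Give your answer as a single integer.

Answer: 0

Derivation:
Simulating step by step:
Generation 0 (given above): 10 live cells
Generation 1: 3 live cells
________
______X_
_X______
________
_X______
________
________
________
________
Generation 2: 0 live cells
________
________
________
________
________
________
________
________
________
Generation 3: 0 live cells
________
________
________
________
________
________
________
________
________
Generation 4: 0 live cells
________
________
________
________
________
________
________
________
________
Population at generation 4: 0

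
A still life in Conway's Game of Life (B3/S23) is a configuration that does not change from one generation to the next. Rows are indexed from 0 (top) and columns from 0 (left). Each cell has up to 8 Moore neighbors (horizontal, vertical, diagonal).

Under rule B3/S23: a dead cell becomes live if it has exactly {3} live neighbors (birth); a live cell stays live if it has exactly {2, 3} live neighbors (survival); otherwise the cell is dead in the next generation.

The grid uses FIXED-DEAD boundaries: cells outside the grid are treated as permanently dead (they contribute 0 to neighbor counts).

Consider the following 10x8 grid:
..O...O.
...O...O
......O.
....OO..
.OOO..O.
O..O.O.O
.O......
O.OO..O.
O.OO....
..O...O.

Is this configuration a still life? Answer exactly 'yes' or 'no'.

Compute generation 1 and compare to generation 0 (given above):
Generation 1:
........
......OO
....OOO.
..OOOOO.
.OOO..O.
O..OO.O.
OO.OO.O.
O..O....
........
.OOO....
Cell (0,2) differs: gen0=1 vs gen1=0 -> NOT a still life.

Answer: no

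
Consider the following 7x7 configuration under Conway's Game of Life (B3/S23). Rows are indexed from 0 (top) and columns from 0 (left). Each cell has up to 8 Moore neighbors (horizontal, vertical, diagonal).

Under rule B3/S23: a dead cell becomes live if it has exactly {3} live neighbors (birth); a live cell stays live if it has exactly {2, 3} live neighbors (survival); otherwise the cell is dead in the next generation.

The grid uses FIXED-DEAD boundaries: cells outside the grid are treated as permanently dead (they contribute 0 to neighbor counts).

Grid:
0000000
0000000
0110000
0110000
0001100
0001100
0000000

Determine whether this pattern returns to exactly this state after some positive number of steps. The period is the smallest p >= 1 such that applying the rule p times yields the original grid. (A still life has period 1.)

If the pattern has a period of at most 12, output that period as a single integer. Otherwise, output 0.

Simulating and comparing each generation to the original:
Gen 0 (original, given above): 8 live cells
Gen 1: 6 live cells, differs from original
Gen 2: 8 live cells, MATCHES original -> period = 2

Answer: 2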